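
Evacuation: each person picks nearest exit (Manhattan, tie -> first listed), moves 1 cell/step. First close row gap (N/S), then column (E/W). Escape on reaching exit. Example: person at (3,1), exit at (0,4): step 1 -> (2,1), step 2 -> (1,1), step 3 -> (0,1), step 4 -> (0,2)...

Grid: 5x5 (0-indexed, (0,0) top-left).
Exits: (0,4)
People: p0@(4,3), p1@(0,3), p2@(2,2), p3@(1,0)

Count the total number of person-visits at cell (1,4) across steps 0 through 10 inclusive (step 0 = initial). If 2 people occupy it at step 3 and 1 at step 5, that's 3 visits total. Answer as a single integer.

Step 0: p0@(4,3) p1@(0,3) p2@(2,2) p3@(1,0) -> at (1,4): 0 [-], cum=0
Step 1: p0@(3,3) p1@ESC p2@(1,2) p3@(0,0) -> at (1,4): 0 [-], cum=0
Step 2: p0@(2,3) p1@ESC p2@(0,2) p3@(0,1) -> at (1,4): 0 [-], cum=0
Step 3: p0@(1,3) p1@ESC p2@(0,3) p3@(0,2) -> at (1,4): 0 [-], cum=0
Step 4: p0@(0,3) p1@ESC p2@ESC p3@(0,3) -> at (1,4): 0 [-], cum=0
Step 5: p0@ESC p1@ESC p2@ESC p3@ESC -> at (1,4): 0 [-], cum=0
Total visits = 0

Answer: 0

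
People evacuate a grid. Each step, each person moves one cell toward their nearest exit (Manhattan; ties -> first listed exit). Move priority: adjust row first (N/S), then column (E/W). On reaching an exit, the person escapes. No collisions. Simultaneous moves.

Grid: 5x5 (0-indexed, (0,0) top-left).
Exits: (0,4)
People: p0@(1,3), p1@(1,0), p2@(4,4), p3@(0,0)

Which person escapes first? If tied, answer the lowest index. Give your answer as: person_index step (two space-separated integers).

Step 1: p0:(1,3)->(0,3) | p1:(1,0)->(0,0) | p2:(4,4)->(3,4) | p3:(0,0)->(0,1)
Step 2: p0:(0,3)->(0,4)->EXIT | p1:(0,0)->(0,1) | p2:(3,4)->(2,4) | p3:(0,1)->(0,2)
Step 3: p0:escaped | p1:(0,1)->(0,2) | p2:(2,4)->(1,4) | p3:(0,2)->(0,3)
Step 4: p0:escaped | p1:(0,2)->(0,3) | p2:(1,4)->(0,4)->EXIT | p3:(0,3)->(0,4)->EXIT
Step 5: p0:escaped | p1:(0,3)->(0,4)->EXIT | p2:escaped | p3:escaped
Exit steps: [2, 5, 4, 4]
First to escape: p0 at step 2

Answer: 0 2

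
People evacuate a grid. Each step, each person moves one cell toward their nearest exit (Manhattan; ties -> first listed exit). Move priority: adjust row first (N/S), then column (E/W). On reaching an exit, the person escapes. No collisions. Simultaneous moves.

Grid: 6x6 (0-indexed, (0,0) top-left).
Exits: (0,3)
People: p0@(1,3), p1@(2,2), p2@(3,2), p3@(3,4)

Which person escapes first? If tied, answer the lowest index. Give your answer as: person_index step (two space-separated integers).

Step 1: p0:(1,3)->(0,3)->EXIT | p1:(2,2)->(1,2) | p2:(3,2)->(2,2) | p3:(3,4)->(2,4)
Step 2: p0:escaped | p1:(1,2)->(0,2) | p2:(2,2)->(1,2) | p3:(2,4)->(1,4)
Step 3: p0:escaped | p1:(0,2)->(0,3)->EXIT | p2:(1,2)->(0,2) | p3:(1,4)->(0,4)
Step 4: p0:escaped | p1:escaped | p2:(0,2)->(0,3)->EXIT | p3:(0,4)->(0,3)->EXIT
Exit steps: [1, 3, 4, 4]
First to escape: p0 at step 1

Answer: 0 1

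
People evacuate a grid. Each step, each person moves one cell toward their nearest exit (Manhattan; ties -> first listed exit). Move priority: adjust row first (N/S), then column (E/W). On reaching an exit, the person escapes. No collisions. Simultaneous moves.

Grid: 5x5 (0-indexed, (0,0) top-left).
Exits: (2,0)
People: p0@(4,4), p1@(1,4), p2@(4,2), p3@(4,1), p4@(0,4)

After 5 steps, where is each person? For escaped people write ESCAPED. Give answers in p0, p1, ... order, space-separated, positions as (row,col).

Step 1: p0:(4,4)->(3,4) | p1:(1,4)->(2,4) | p2:(4,2)->(3,2) | p3:(4,1)->(3,1) | p4:(0,4)->(1,4)
Step 2: p0:(3,4)->(2,4) | p1:(2,4)->(2,3) | p2:(3,2)->(2,2) | p3:(3,1)->(2,1) | p4:(1,4)->(2,4)
Step 3: p0:(2,4)->(2,3) | p1:(2,3)->(2,2) | p2:(2,2)->(2,1) | p3:(2,1)->(2,0)->EXIT | p4:(2,4)->(2,3)
Step 4: p0:(2,3)->(2,2) | p1:(2,2)->(2,1) | p2:(2,1)->(2,0)->EXIT | p3:escaped | p4:(2,3)->(2,2)
Step 5: p0:(2,2)->(2,1) | p1:(2,1)->(2,0)->EXIT | p2:escaped | p3:escaped | p4:(2,2)->(2,1)

(2,1) ESCAPED ESCAPED ESCAPED (2,1)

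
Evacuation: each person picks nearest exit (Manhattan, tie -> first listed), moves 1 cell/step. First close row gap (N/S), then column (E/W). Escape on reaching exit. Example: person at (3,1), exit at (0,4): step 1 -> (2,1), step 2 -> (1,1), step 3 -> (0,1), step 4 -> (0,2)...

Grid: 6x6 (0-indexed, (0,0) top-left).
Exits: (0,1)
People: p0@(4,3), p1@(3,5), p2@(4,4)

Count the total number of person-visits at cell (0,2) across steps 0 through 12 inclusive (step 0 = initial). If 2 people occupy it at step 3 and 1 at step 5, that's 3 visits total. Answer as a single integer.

Answer: 3

Derivation:
Step 0: p0@(4,3) p1@(3,5) p2@(4,4) -> at (0,2): 0 [-], cum=0
Step 1: p0@(3,3) p1@(2,5) p2@(3,4) -> at (0,2): 0 [-], cum=0
Step 2: p0@(2,3) p1@(1,5) p2@(2,4) -> at (0,2): 0 [-], cum=0
Step 3: p0@(1,3) p1@(0,5) p2@(1,4) -> at (0,2): 0 [-], cum=0
Step 4: p0@(0,3) p1@(0,4) p2@(0,4) -> at (0,2): 0 [-], cum=0
Step 5: p0@(0,2) p1@(0,3) p2@(0,3) -> at (0,2): 1 [p0], cum=1
Step 6: p0@ESC p1@(0,2) p2@(0,2) -> at (0,2): 2 [p1,p2], cum=3
Step 7: p0@ESC p1@ESC p2@ESC -> at (0,2): 0 [-], cum=3
Total visits = 3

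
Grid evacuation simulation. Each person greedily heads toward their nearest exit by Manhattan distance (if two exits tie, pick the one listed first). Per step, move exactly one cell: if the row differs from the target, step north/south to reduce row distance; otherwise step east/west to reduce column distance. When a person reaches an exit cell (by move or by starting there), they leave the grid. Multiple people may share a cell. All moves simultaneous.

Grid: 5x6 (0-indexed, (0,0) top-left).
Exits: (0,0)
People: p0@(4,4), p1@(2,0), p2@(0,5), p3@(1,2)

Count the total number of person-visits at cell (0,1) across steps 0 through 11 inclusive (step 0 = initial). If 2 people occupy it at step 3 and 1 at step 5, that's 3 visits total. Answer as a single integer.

Answer: 3

Derivation:
Step 0: p0@(4,4) p1@(2,0) p2@(0,5) p3@(1,2) -> at (0,1): 0 [-], cum=0
Step 1: p0@(3,4) p1@(1,0) p2@(0,4) p3@(0,2) -> at (0,1): 0 [-], cum=0
Step 2: p0@(2,4) p1@ESC p2@(0,3) p3@(0,1) -> at (0,1): 1 [p3], cum=1
Step 3: p0@(1,4) p1@ESC p2@(0,2) p3@ESC -> at (0,1): 0 [-], cum=1
Step 4: p0@(0,4) p1@ESC p2@(0,1) p3@ESC -> at (0,1): 1 [p2], cum=2
Step 5: p0@(0,3) p1@ESC p2@ESC p3@ESC -> at (0,1): 0 [-], cum=2
Step 6: p0@(0,2) p1@ESC p2@ESC p3@ESC -> at (0,1): 0 [-], cum=2
Step 7: p0@(0,1) p1@ESC p2@ESC p3@ESC -> at (0,1): 1 [p0], cum=3
Step 8: p0@ESC p1@ESC p2@ESC p3@ESC -> at (0,1): 0 [-], cum=3
Total visits = 3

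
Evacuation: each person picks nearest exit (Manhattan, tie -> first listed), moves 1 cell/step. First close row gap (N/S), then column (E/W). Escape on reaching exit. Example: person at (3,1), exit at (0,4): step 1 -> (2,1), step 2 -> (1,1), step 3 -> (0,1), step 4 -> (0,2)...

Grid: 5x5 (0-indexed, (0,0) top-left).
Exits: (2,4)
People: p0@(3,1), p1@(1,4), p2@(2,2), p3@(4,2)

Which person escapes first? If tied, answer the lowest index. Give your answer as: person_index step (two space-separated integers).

Step 1: p0:(3,1)->(2,1) | p1:(1,4)->(2,4)->EXIT | p2:(2,2)->(2,3) | p3:(4,2)->(3,2)
Step 2: p0:(2,1)->(2,2) | p1:escaped | p2:(2,3)->(2,4)->EXIT | p3:(3,2)->(2,2)
Step 3: p0:(2,2)->(2,3) | p1:escaped | p2:escaped | p3:(2,2)->(2,3)
Step 4: p0:(2,3)->(2,4)->EXIT | p1:escaped | p2:escaped | p3:(2,3)->(2,4)->EXIT
Exit steps: [4, 1, 2, 4]
First to escape: p1 at step 1

Answer: 1 1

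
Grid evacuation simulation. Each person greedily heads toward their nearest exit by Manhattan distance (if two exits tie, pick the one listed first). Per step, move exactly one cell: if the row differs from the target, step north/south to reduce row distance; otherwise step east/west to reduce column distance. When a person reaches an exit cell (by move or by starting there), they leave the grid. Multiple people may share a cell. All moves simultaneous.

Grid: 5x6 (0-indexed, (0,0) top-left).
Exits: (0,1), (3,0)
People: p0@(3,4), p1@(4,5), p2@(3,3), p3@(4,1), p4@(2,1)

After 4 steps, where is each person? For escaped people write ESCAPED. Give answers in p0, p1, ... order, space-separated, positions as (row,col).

Step 1: p0:(3,4)->(3,3) | p1:(4,5)->(3,5) | p2:(3,3)->(3,2) | p3:(4,1)->(3,1) | p4:(2,1)->(1,1)
Step 2: p0:(3,3)->(3,2) | p1:(3,5)->(3,4) | p2:(3,2)->(3,1) | p3:(3,1)->(3,0)->EXIT | p4:(1,1)->(0,1)->EXIT
Step 3: p0:(3,2)->(3,1) | p1:(3,4)->(3,3) | p2:(3,1)->(3,0)->EXIT | p3:escaped | p4:escaped
Step 4: p0:(3,1)->(3,0)->EXIT | p1:(3,3)->(3,2) | p2:escaped | p3:escaped | p4:escaped

ESCAPED (3,2) ESCAPED ESCAPED ESCAPED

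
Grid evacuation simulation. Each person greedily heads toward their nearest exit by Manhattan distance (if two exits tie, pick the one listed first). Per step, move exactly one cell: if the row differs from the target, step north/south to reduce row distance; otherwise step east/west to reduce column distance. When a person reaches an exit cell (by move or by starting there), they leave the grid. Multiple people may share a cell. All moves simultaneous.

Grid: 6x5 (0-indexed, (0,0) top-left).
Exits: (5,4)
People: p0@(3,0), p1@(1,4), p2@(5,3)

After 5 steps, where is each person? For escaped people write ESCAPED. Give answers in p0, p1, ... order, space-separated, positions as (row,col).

Step 1: p0:(3,0)->(4,0) | p1:(1,4)->(2,4) | p2:(5,3)->(5,4)->EXIT
Step 2: p0:(4,0)->(5,0) | p1:(2,4)->(3,4) | p2:escaped
Step 3: p0:(5,0)->(5,1) | p1:(3,4)->(4,4) | p2:escaped
Step 4: p0:(5,1)->(5,2) | p1:(4,4)->(5,4)->EXIT | p2:escaped
Step 5: p0:(5,2)->(5,3) | p1:escaped | p2:escaped

(5,3) ESCAPED ESCAPED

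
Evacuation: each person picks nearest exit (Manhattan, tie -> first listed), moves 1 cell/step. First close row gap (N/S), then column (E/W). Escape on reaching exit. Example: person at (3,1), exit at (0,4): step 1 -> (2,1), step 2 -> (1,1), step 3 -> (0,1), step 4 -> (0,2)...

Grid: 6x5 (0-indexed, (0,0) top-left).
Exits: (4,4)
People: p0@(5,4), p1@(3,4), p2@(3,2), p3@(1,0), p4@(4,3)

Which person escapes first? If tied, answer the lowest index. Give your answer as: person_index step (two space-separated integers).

Step 1: p0:(5,4)->(4,4)->EXIT | p1:(3,4)->(4,4)->EXIT | p2:(3,2)->(4,2) | p3:(1,0)->(2,0) | p4:(4,3)->(4,4)->EXIT
Step 2: p0:escaped | p1:escaped | p2:(4,2)->(4,3) | p3:(2,0)->(3,0) | p4:escaped
Step 3: p0:escaped | p1:escaped | p2:(4,3)->(4,4)->EXIT | p3:(3,0)->(4,0) | p4:escaped
Step 4: p0:escaped | p1:escaped | p2:escaped | p3:(4,0)->(4,1) | p4:escaped
Step 5: p0:escaped | p1:escaped | p2:escaped | p3:(4,1)->(4,2) | p4:escaped
Step 6: p0:escaped | p1:escaped | p2:escaped | p3:(4,2)->(4,3) | p4:escaped
Step 7: p0:escaped | p1:escaped | p2:escaped | p3:(4,3)->(4,4)->EXIT | p4:escaped
Exit steps: [1, 1, 3, 7, 1]
First to escape: p0 at step 1

Answer: 0 1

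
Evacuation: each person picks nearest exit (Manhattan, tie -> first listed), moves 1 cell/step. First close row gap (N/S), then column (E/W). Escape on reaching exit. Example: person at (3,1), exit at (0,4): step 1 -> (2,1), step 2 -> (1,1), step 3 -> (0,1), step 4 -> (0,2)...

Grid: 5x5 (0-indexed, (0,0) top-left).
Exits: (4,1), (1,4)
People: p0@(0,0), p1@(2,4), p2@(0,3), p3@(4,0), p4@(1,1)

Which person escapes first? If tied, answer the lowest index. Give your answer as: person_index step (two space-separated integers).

Answer: 1 1

Derivation:
Step 1: p0:(0,0)->(1,0) | p1:(2,4)->(1,4)->EXIT | p2:(0,3)->(1,3) | p3:(4,0)->(4,1)->EXIT | p4:(1,1)->(2,1)
Step 2: p0:(1,0)->(2,0) | p1:escaped | p2:(1,3)->(1,4)->EXIT | p3:escaped | p4:(2,1)->(3,1)
Step 3: p0:(2,0)->(3,0) | p1:escaped | p2:escaped | p3:escaped | p4:(3,1)->(4,1)->EXIT
Step 4: p0:(3,0)->(4,0) | p1:escaped | p2:escaped | p3:escaped | p4:escaped
Step 5: p0:(4,0)->(4,1)->EXIT | p1:escaped | p2:escaped | p3:escaped | p4:escaped
Exit steps: [5, 1, 2, 1, 3]
First to escape: p1 at step 1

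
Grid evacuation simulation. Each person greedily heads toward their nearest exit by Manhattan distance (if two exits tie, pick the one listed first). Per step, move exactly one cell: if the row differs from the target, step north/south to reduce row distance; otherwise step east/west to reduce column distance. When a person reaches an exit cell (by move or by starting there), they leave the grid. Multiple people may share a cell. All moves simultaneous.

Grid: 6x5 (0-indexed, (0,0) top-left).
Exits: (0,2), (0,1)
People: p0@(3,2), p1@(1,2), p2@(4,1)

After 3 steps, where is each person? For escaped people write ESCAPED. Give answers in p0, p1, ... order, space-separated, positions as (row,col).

Step 1: p0:(3,2)->(2,2) | p1:(1,2)->(0,2)->EXIT | p2:(4,1)->(3,1)
Step 2: p0:(2,2)->(1,2) | p1:escaped | p2:(3,1)->(2,1)
Step 3: p0:(1,2)->(0,2)->EXIT | p1:escaped | p2:(2,1)->(1,1)

ESCAPED ESCAPED (1,1)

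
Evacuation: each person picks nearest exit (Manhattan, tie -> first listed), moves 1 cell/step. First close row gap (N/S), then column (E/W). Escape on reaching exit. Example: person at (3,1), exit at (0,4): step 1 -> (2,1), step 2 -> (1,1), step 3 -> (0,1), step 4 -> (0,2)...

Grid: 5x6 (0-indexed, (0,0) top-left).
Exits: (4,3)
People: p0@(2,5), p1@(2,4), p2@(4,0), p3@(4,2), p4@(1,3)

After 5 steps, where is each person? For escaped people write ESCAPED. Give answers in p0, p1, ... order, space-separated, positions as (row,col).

Step 1: p0:(2,5)->(3,5) | p1:(2,4)->(3,4) | p2:(4,0)->(4,1) | p3:(4,2)->(4,3)->EXIT | p4:(1,3)->(2,3)
Step 2: p0:(3,5)->(4,5) | p1:(3,4)->(4,4) | p2:(4,1)->(4,2) | p3:escaped | p4:(2,3)->(3,3)
Step 3: p0:(4,5)->(4,4) | p1:(4,4)->(4,3)->EXIT | p2:(4,2)->(4,3)->EXIT | p3:escaped | p4:(3,3)->(4,3)->EXIT
Step 4: p0:(4,4)->(4,3)->EXIT | p1:escaped | p2:escaped | p3:escaped | p4:escaped

ESCAPED ESCAPED ESCAPED ESCAPED ESCAPED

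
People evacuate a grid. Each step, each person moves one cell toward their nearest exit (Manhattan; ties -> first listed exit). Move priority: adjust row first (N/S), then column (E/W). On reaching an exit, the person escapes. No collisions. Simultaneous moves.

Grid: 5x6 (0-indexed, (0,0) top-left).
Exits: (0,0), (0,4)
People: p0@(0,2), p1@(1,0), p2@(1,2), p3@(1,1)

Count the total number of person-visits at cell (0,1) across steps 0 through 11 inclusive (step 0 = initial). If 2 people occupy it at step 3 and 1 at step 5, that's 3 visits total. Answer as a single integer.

Step 0: p0@(0,2) p1@(1,0) p2@(1,2) p3@(1,1) -> at (0,1): 0 [-], cum=0
Step 1: p0@(0,1) p1@ESC p2@(0,2) p3@(0,1) -> at (0,1): 2 [p0,p3], cum=2
Step 2: p0@ESC p1@ESC p2@(0,1) p3@ESC -> at (0,1): 1 [p2], cum=3
Step 3: p0@ESC p1@ESC p2@ESC p3@ESC -> at (0,1): 0 [-], cum=3
Total visits = 3

Answer: 3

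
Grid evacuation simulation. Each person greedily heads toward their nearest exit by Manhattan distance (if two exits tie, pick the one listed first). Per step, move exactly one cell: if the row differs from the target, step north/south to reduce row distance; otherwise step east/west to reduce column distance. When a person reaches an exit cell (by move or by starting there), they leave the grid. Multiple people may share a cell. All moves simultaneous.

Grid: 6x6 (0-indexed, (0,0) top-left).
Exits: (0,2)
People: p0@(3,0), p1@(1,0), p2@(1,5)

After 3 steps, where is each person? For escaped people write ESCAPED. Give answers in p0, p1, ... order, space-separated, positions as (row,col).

Step 1: p0:(3,0)->(2,0) | p1:(1,0)->(0,0) | p2:(1,5)->(0,5)
Step 2: p0:(2,0)->(1,0) | p1:(0,0)->(0,1) | p2:(0,5)->(0,4)
Step 3: p0:(1,0)->(0,0) | p1:(0,1)->(0,2)->EXIT | p2:(0,4)->(0,3)

(0,0) ESCAPED (0,3)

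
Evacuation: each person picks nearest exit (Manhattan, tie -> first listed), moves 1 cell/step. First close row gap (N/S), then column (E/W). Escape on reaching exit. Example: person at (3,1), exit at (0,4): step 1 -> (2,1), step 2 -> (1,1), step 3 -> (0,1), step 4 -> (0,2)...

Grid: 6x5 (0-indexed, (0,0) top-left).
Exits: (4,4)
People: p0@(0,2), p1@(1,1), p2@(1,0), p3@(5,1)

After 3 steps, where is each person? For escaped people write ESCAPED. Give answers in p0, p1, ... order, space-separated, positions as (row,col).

Step 1: p0:(0,2)->(1,2) | p1:(1,1)->(2,1) | p2:(1,0)->(2,0) | p3:(5,1)->(4,1)
Step 2: p0:(1,2)->(2,2) | p1:(2,1)->(3,1) | p2:(2,0)->(3,0) | p3:(4,1)->(4,2)
Step 3: p0:(2,2)->(3,2) | p1:(3,1)->(4,1) | p2:(3,0)->(4,0) | p3:(4,2)->(4,3)

(3,2) (4,1) (4,0) (4,3)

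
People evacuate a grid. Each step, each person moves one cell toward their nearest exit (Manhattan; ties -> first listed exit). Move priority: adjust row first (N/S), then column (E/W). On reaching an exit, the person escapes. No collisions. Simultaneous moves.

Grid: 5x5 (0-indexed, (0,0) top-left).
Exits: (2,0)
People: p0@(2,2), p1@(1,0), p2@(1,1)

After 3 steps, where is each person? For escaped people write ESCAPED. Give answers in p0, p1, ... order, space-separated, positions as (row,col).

Step 1: p0:(2,2)->(2,1) | p1:(1,0)->(2,0)->EXIT | p2:(1,1)->(2,1)
Step 2: p0:(2,1)->(2,0)->EXIT | p1:escaped | p2:(2,1)->(2,0)->EXIT

ESCAPED ESCAPED ESCAPED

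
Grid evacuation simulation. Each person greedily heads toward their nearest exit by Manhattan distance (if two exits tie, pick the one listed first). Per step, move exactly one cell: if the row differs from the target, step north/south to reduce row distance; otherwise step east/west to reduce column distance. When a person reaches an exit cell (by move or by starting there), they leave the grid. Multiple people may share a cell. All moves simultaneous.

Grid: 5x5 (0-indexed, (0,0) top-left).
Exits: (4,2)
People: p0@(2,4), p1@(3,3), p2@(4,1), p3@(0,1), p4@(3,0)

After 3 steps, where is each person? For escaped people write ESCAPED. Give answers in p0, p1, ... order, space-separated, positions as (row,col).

Step 1: p0:(2,4)->(3,4) | p1:(3,3)->(4,3) | p2:(4,1)->(4,2)->EXIT | p3:(0,1)->(1,1) | p4:(3,0)->(4,0)
Step 2: p0:(3,4)->(4,4) | p1:(4,3)->(4,2)->EXIT | p2:escaped | p3:(1,1)->(2,1) | p4:(4,0)->(4,1)
Step 3: p0:(4,4)->(4,3) | p1:escaped | p2:escaped | p3:(2,1)->(3,1) | p4:(4,1)->(4,2)->EXIT

(4,3) ESCAPED ESCAPED (3,1) ESCAPED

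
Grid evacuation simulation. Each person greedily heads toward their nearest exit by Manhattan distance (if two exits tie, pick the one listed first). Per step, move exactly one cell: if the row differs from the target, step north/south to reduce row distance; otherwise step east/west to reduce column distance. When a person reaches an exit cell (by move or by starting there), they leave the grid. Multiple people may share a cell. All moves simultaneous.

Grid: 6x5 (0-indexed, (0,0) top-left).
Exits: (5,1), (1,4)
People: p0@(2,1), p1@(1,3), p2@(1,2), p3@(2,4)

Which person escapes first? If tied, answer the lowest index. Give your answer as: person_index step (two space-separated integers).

Step 1: p0:(2,1)->(3,1) | p1:(1,3)->(1,4)->EXIT | p2:(1,2)->(1,3) | p3:(2,4)->(1,4)->EXIT
Step 2: p0:(3,1)->(4,1) | p1:escaped | p2:(1,3)->(1,4)->EXIT | p3:escaped
Step 3: p0:(4,1)->(5,1)->EXIT | p1:escaped | p2:escaped | p3:escaped
Exit steps: [3, 1, 2, 1]
First to escape: p1 at step 1

Answer: 1 1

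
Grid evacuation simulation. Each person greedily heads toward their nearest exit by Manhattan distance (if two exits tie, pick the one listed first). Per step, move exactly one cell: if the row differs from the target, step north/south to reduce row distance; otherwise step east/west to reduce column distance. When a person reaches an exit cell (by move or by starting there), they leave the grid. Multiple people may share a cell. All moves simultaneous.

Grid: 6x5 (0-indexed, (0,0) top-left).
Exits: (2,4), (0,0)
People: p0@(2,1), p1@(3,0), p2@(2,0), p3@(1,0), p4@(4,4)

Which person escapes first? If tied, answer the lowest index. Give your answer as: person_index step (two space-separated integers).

Step 1: p0:(2,1)->(2,2) | p1:(3,0)->(2,0) | p2:(2,0)->(1,0) | p3:(1,0)->(0,0)->EXIT | p4:(4,4)->(3,4)
Step 2: p0:(2,2)->(2,3) | p1:(2,0)->(1,0) | p2:(1,0)->(0,0)->EXIT | p3:escaped | p4:(3,4)->(2,4)->EXIT
Step 3: p0:(2,3)->(2,4)->EXIT | p1:(1,0)->(0,0)->EXIT | p2:escaped | p3:escaped | p4:escaped
Exit steps: [3, 3, 2, 1, 2]
First to escape: p3 at step 1

Answer: 3 1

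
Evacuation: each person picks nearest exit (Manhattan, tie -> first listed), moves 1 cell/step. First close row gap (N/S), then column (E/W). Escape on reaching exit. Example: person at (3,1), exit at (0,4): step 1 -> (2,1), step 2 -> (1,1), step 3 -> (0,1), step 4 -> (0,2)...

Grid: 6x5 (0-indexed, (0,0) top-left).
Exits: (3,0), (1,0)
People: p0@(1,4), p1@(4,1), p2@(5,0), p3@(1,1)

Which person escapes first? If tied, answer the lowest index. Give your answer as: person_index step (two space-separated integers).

Answer: 3 1

Derivation:
Step 1: p0:(1,4)->(1,3) | p1:(4,1)->(3,1) | p2:(5,0)->(4,0) | p3:(1,1)->(1,0)->EXIT
Step 2: p0:(1,3)->(1,2) | p1:(3,1)->(3,0)->EXIT | p2:(4,0)->(3,0)->EXIT | p3:escaped
Step 3: p0:(1,2)->(1,1) | p1:escaped | p2:escaped | p3:escaped
Step 4: p0:(1,1)->(1,0)->EXIT | p1:escaped | p2:escaped | p3:escaped
Exit steps: [4, 2, 2, 1]
First to escape: p3 at step 1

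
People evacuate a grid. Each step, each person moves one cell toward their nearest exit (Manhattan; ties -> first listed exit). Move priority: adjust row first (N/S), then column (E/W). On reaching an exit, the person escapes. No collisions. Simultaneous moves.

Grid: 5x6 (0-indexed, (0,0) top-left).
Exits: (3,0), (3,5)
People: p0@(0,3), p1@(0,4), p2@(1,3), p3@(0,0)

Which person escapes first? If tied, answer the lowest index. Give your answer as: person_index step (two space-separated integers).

Step 1: p0:(0,3)->(1,3) | p1:(0,4)->(1,4) | p2:(1,3)->(2,3) | p3:(0,0)->(1,0)
Step 2: p0:(1,3)->(2,3) | p1:(1,4)->(2,4) | p2:(2,3)->(3,3) | p3:(1,0)->(2,0)
Step 3: p0:(2,3)->(3,3) | p1:(2,4)->(3,4) | p2:(3,3)->(3,4) | p3:(2,0)->(3,0)->EXIT
Step 4: p0:(3,3)->(3,4) | p1:(3,4)->(3,5)->EXIT | p2:(3,4)->(3,5)->EXIT | p3:escaped
Step 5: p0:(3,4)->(3,5)->EXIT | p1:escaped | p2:escaped | p3:escaped
Exit steps: [5, 4, 4, 3]
First to escape: p3 at step 3

Answer: 3 3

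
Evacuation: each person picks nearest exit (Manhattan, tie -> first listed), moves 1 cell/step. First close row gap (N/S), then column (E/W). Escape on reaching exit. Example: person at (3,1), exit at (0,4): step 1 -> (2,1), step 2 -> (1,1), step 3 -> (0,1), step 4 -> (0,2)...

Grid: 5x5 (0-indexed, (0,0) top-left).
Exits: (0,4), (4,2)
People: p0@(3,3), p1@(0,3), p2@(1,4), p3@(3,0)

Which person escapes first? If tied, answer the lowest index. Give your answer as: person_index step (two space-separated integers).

Step 1: p0:(3,3)->(4,3) | p1:(0,3)->(0,4)->EXIT | p2:(1,4)->(0,4)->EXIT | p3:(3,0)->(4,0)
Step 2: p0:(4,3)->(4,2)->EXIT | p1:escaped | p2:escaped | p3:(4,0)->(4,1)
Step 3: p0:escaped | p1:escaped | p2:escaped | p3:(4,1)->(4,2)->EXIT
Exit steps: [2, 1, 1, 3]
First to escape: p1 at step 1

Answer: 1 1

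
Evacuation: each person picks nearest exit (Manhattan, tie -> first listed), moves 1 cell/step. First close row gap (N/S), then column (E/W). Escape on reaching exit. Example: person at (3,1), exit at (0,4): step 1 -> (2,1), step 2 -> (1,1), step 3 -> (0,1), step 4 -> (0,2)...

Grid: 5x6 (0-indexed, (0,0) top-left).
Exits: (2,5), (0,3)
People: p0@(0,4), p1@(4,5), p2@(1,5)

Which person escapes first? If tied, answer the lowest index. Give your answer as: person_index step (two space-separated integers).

Step 1: p0:(0,4)->(0,3)->EXIT | p1:(4,5)->(3,5) | p2:(1,5)->(2,5)->EXIT
Step 2: p0:escaped | p1:(3,5)->(2,5)->EXIT | p2:escaped
Exit steps: [1, 2, 1]
First to escape: p0 at step 1

Answer: 0 1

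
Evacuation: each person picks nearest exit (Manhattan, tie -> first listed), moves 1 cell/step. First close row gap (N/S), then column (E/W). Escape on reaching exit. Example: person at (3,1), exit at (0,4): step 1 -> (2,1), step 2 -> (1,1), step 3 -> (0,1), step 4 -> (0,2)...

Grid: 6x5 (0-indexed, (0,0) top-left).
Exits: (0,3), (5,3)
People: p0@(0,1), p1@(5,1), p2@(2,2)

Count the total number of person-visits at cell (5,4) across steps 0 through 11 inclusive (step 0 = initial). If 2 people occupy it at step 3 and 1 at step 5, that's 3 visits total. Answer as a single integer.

Step 0: p0@(0,1) p1@(5,1) p2@(2,2) -> at (5,4): 0 [-], cum=0
Step 1: p0@(0,2) p1@(5,2) p2@(1,2) -> at (5,4): 0 [-], cum=0
Step 2: p0@ESC p1@ESC p2@(0,2) -> at (5,4): 0 [-], cum=0
Step 3: p0@ESC p1@ESC p2@ESC -> at (5,4): 0 [-], cum=0
Total visits = 0

Answer: 0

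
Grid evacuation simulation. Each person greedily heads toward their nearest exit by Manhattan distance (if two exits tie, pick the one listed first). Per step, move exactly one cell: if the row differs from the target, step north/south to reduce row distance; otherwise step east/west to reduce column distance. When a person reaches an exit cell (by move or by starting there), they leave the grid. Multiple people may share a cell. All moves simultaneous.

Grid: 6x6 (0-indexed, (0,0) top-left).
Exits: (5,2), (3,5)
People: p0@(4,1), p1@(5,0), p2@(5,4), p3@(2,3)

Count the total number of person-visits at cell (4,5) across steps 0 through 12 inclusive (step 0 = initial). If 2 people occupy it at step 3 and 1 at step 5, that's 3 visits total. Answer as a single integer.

Answer: 0

Derivation:
Step 0: p0@(4,1) p1@(5,0) p2@(5,4) p3@(2,3) -> at (4,5): 0 [-], cum=0
Step 1: p0@(5,1) p1@(5,1) p2@(5,3) p3@(3,3) -> at (4,5): 0 [-], cum=0
Step 2: p0@ESC p1@ESC p2@ESC p3@(3,4) -> at (4,5): 0 [-], cum=0
Step 3: p0@ESC p1@ESC p2@ESC p3@ESC -> at (4,5): 0 [-], cum=0
Total visits = 0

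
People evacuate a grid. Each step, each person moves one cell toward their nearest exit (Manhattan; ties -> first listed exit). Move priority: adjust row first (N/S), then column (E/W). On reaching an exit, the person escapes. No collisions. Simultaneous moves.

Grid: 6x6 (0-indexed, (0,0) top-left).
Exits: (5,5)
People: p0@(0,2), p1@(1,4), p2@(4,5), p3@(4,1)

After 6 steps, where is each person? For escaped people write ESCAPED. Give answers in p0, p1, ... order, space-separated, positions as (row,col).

Step 1: p0:(0,2)->(1,2) | p1:(1,4)->(2,4) | p2:(4,5)->(5,5)->EXIT | p3:(4,1)->(5,1)
Step 2: p0:(1,2)->(2,2) | p1:(2,4)->(3,4) | p2:escaped | p3:(5,1)->(5,2)
Step 3: p0:(2,2)->(3,2) | p1:(3,4)->(4,4) | p2:escaped | p3:(5,2)->(5,3)
Step 4: p0:(3,2)->(4,2) | p1:(4,4)->(5,4) | p2:escaped | p3:(5,3)->(5,4)
Step 5: p0:(4,2)->(5,2) | p1:(5,4)->(5,5)->EXIT | p2:escaped | p3:(5,4)->(5,5)->EXIT
Step 6: p0:(5,2)->(5,3) | p1:escaped | p2:escaped | p3:escaped

(5,3) ESCAPED ESCAPED ESCAPED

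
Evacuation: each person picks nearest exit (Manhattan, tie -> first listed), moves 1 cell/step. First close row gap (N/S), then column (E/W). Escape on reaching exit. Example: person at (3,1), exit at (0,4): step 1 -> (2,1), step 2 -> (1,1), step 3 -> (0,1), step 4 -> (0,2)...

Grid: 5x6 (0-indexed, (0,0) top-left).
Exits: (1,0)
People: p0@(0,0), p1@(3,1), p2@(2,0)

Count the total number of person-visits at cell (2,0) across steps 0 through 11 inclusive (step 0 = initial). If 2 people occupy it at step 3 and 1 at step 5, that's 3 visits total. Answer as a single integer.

Step 0: p0@(0,0) p1@(3,1) p2@(2,0) -> at (2,0): 1 [p2], cum=1
Step 1: p0@ESC p1@(2,1) p2@ESC -> at (2,0): 0 [-], cum=1
Step 2: p0@ESC p1@(1,1) p2@ESC -> at (2,0): 0 [-], cum=1
Step 3: p0@ESC p1@ESC p2@ESC -> at (2,0): 0 [-], cum=1
Total visits = 1

Answer: 1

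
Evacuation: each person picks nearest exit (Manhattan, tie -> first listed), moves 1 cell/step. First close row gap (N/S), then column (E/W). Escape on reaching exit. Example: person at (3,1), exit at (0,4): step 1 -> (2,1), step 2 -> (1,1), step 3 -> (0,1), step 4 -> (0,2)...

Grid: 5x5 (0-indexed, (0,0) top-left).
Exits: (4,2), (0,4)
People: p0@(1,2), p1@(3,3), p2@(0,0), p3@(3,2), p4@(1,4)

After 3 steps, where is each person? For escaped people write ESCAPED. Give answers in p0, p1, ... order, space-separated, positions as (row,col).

Step 1: p0:(1,2)->(2,2) | p1:(3,3)->(4,3) | p2:(0,0)->(0,1) | p3:(3,2)->(4,2)->EXIT | p4:(1,4)->(0,4)->EXIT
Step 2: p0:(2,2)->(3,2) | p1:(4,3)->(4,2)->EXIT | p2:(0,1)->(0,2) | p3:escaped | p4:escaped
Step 3: p0:(3,2)->(4,2)->EXIT | p1:escaped | p2:(0,2)->(0,3) | p3:escaped | p4:escaped

ESCAPED ESCAPED (0,3) ESCAPED ESCAPED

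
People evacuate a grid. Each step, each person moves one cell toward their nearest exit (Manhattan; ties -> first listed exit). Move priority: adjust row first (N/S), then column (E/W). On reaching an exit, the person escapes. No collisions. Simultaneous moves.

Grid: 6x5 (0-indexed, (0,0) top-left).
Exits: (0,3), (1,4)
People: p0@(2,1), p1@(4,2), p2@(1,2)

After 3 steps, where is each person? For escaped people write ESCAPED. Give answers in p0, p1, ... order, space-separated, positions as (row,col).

Step 1: p0:(2,1)->(1,1) | p1:(4,2)->(3,2) | p2:(1,2)->(0,2)
Step 2: p0:(1,1)->(0,1) | p1:(3,2)->(2,2) | p2:(0,2)->(0,3)->EXIT
Step 3: p0:(0,1)->(0,2) | p1:(2,2)->(1,2) | p2:escaped

(0,2) (1,2) ESCAPED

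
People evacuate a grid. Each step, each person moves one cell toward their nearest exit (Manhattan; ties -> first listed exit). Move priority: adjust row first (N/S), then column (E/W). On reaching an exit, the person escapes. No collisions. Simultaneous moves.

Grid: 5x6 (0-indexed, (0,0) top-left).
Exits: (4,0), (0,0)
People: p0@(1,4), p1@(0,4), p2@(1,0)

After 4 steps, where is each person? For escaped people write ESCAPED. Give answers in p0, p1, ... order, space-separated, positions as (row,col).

Step 1: p0:(1,4)->(0,4) | p1:(0,4)->(0,3) | p2:(1,0)->(0,0)->EXIT
Step 2: p0:(0,4)->(0,3) | p1:(0,3)->(0,2) | p2:escaped
Step 3: p0:(0,3)->(0,2) | p1:(0,2)->(0,1) | p2:escaped
Step 4: p0:(0,2)->(0,1) | p1:(0,1)->(0,0)->EXIT | p2:escaped

(0,1) ESCAPED ESCAPED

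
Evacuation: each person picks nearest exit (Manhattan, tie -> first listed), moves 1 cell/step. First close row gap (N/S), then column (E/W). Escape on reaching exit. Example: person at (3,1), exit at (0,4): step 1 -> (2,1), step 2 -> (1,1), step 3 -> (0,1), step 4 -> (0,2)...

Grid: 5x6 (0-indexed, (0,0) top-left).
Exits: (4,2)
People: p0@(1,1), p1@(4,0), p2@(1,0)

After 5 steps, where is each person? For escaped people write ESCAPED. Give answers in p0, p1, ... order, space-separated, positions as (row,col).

Step 1: p0:(1,1)->(2,1) | p1:(4,0)->(4,1) | p2:(1,0)->(2,0)
Step 2: p0:(2,1)->(3,1) | p1:(4,1)->(4,2)->EXIT | p2:(2,0)->(3,0)
Step 3: p0:(3,1)->(4,1) | p1:escaped | p2:(3,0)->(4,0)
Step 4: p0:(4,1)->(4,2)->EXIT | p1:escaped | p2:(4,0)->(4,1)
Step 5: p0:escaped | p1:escaped | p2:(4,1)->(4,2)->EXIT

ESCAPED ESCAPED ESCAPED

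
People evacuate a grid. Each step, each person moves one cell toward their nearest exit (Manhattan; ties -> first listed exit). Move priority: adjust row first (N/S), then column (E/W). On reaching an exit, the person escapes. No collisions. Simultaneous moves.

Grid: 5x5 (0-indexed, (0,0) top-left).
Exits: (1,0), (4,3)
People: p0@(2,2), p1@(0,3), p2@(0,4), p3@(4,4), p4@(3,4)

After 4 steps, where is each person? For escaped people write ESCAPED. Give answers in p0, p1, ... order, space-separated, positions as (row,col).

Step 1: p0:(2,2)->(1,2) | p1:(0,3)->(1,3) | p2:(0,4)->(1,4) | p3:(4,4)->(4,3)->EXIT | p4:(3,4)->(4,4)
Step 2: p0:(1,2)->(1,1) | p1:(1,3)->(1,2) | p2:(1,4)->(1,3) | p3:escaped | p4:(4,4)->(4,3)->EXIT
Step 3: p0:(1,1)->(1,0)->EXIT | p1:(1,2)->(1,1) | p2:(1,3)->(1,2) | p3:escaped | p4:escaped
Step 4: p0:escaped | p1:(1,1)->(1,0)->EXIT | p2:(1,2)->(1,1) | p3:escaped | p4:escaped

ESCAPED ESCAPED (1,1) ESCAPED ESCAPED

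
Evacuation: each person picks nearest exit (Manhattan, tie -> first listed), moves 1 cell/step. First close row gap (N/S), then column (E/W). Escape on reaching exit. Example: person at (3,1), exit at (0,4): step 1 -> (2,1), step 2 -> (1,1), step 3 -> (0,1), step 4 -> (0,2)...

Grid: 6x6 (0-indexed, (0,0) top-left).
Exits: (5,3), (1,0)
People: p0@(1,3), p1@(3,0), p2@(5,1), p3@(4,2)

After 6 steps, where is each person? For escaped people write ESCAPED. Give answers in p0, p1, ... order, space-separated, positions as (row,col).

Step 1: p0:(1,3)->(1,2) | p1:(3,0)->(2,0) | p2:(5,1)->(5,2) | p3:(4,2)->(5,2)
Step 2: p0:(1,2)->(1,1) | p1:(2,0)->(1,0)->EXIT | p2:(5,2)->(5,3)->EXIT | p3:(5,2)->(5,3)->EXIT
Step 3: p0:(1,1)->(1,0)->EXIT | p1:escaped | p2:escaped | p3:escaped

ESCAPED ESCAPED ESCAPED ESCAPED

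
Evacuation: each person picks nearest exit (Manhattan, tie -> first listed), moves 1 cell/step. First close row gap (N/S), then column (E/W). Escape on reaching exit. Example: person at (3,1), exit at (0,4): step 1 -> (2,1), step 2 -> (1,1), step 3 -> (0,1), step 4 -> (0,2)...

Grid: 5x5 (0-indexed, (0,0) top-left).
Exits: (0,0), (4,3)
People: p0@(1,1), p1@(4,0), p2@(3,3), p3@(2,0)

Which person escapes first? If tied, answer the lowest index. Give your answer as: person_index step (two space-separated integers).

Step 1: p0:(1,1)->(0,1) | p1:(4,0)->(4,1) | p2:(3,3)->(4,3)->EXIT | p3:(2,0)->(1,0)
Step 2: p0:(0,1)->(0,0)->EXIT | p1:(4,1)->(4,2) | p2:escaped | p3:(1,0)->(0,0)->EXIT
Step 3: p0:escaped | p1:(4,2)->(4,3)->EXIT | p2:escaped | p3:escaped
Exit steps: [2, 3, 1, 2]
First to escape: p2 at step 1

Answer: 2 1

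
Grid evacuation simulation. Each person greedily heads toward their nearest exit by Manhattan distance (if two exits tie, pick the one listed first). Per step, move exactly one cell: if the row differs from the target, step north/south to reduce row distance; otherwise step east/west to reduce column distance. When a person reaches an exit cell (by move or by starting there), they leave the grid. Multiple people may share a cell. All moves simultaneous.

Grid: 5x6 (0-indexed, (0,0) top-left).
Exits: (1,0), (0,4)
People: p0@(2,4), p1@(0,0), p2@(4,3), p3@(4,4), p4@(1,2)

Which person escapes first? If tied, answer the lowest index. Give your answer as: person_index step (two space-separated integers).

Answer: 1 1

Derivation:
Step 1: p0:(2,4)->(1,4) | p1:(0,0)->(1,0)->EXIT | p2:(4,3)->(3,3) | p3:(4,4)->(3,4) | p4:(1,2)->(1,1)
Step 2: p0:(1,4)->(0,4)->EXIT | p1:escaped | p2:(3,3)->(2,3) | p3:(3,4)->(2,4) | p4:(1,1)->(1,0)->EXIT
Step 3: p0:escaped | p1:escaped | p2:(2,3)->(1,3) | p3:(2,4)->(1,4) | p4:escaped
Step 4: p0:escaped | p1:escaped | p2:(1,3)->(0,3) | p3:(1,4)->(0,4)->EXIT | p4:escaped
Step 5: p0:escaped | p1:escaped | p2:(0,3)->(0,4)->EXIT | p3:escaped | p4:escaped
Exit steps: [2, 1, 5, 4, 2]
First to escape: p1 at step 1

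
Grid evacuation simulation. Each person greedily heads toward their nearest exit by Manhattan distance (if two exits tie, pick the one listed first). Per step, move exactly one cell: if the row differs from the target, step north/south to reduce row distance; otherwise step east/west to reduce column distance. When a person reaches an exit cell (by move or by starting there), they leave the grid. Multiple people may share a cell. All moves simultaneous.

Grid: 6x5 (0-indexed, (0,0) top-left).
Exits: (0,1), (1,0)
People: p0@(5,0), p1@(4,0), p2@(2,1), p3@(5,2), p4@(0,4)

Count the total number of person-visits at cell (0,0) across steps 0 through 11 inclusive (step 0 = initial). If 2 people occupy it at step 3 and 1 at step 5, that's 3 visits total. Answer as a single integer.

Step 0: p0@(5,0) p1@(4,0) p2@(2,1) p3@(5,2) p4@(0,4) -> at (0,0): 0 [-], cum=0
Step 1: p0@(4,0) p1@(3,0) p2@(1,1) p3@(4,2) p4@(0,3) -> at (0,0): 0 [-], cum=0
Step 2: p0@(3,0) p1@(2,0) p2@ESC p3@(3,2) p4@(0,2) -> at (0,0): 0 [-], cum=0
Step 3: p0@(2,0) p1@ESC p2@ESC p3@(2,2) p4@ESC -> at (0,0): 0 [-], cum=0
Step 4: p0@ESC p1@ESC p2@ESC p3@(1,2) p4@ESC -> at (0,0): 0 [-], cum=0
Step 5: p0@ESC p1@ESC p2@ESC p3@(0,2) p4@ESC -> at (0,0): 0 [-], cum=0
Step 6: p0@ESC p1@ESC p2@ESC p3@ESC p4@ESC -> at (0,0): 0 [-], cum=0
Total visits = 0

Answer: 0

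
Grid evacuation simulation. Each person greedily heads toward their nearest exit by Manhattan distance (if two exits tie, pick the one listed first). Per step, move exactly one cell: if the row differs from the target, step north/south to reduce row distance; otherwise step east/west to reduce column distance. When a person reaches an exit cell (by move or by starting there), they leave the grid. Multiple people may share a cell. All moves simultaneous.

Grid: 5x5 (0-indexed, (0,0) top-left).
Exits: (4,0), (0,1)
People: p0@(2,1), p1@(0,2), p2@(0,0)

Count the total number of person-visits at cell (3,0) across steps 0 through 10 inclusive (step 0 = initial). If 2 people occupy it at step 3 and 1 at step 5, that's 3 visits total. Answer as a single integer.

Answer: 0

Derivation:
Step 0: p0@(2,1) p1@(0,2) p2@(0,0) -> at (3,0): 0 [-], cum=0
Step 1: p0@(1,1) p1@ESC p2@ESC -> at (3,0): 0 [-], cum=0
Step 2: p0@ESC p1@ESC p2@ESC -> at (3,0): 0 [-], cum=0
Total visits = 0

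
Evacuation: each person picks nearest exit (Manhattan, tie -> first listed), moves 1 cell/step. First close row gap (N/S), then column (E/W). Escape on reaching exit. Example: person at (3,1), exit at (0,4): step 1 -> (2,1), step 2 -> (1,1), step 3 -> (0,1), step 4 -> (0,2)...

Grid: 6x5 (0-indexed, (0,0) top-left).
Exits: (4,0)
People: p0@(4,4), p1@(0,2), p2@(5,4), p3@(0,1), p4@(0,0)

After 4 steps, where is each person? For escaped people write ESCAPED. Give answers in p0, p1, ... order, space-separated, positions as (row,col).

Step 1: p0:(4,4)->(4,3) | p1:(0,2)->(1,2) | p2:(5,4)->(4,4) | p3:(0,1)->(1,1) | p4:(0,0)->(1,0)
Step 2: p0:(4,3)->(4,2) | p1:(1,2)->(2,2) | p2:(4,4)->(4,3) | p3:(1,1)->(2,1) | p4:(1,0)->(2,0)
Step 3: p0:(4,2)->(4,1) | p1:(2,2)->(3,2) | p2:(4,3)->(4,2) | p3:(2,1)->(3,1) | p4:(2,0)->(3,0)
Step 4: p0:(4,1)->(4,0)->EXIT | p1:(3,2)->(4,2) | p2:(4,2)->(4,1) | p3:(3,1)->(4,1) | p4:(3,0)->(4,0)->EXIT

ESCAPED (4,2) (4,1) (4,1) ESCAPED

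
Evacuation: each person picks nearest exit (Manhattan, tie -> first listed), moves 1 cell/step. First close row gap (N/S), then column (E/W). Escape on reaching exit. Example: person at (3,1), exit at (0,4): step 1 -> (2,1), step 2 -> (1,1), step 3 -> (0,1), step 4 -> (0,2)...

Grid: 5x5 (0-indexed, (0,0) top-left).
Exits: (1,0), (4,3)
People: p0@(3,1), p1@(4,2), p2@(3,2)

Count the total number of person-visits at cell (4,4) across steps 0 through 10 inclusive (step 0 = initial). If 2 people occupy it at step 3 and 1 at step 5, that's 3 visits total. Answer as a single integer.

Answer: 0

Derivation:
Step 0: p0@(3,1) p1@(4,2) p2@(3,2) -> at (4,4): 0 [-], cum=0
Step 1: p0@(2,1) p1@ESC p2@(4,2) -> at (4,4): 0 [-], cum=0
Step 2: p0@(1,1) p1@ESC p2@ESC -> at (4,4): 0 [-], cum=0
Step 3: p0@ESC p1@ESC p2@ESC -> at (4,4): 0 [-], cum=0
Total visits = 0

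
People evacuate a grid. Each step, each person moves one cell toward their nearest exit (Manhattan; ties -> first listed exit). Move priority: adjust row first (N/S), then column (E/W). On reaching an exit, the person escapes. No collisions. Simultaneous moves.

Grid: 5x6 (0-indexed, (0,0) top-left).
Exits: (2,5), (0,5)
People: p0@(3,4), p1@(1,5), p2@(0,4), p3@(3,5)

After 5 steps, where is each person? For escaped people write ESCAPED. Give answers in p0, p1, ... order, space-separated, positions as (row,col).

Step 1: p0:(3,4)->(2,4) | p1:(1,5)->(2,5)->EXIT | p2:(0,4)->(0,5)->EXIT | p3:(3,5)->(2,5)->EXIT
Step 2: p0:(2,4)->(2,5)->EXIT | p1:escaped | p2:escaped | p3:escaped

ESCAPED ESCAPED ESCAPED ESCAPED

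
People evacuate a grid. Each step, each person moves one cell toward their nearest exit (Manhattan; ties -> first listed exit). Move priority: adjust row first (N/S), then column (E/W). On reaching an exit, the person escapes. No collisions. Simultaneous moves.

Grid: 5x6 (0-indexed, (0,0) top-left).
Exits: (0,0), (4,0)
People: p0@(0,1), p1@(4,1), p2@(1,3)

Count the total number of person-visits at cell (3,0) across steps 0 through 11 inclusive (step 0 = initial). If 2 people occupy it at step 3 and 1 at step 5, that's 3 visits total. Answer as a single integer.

Step 0: p0@(0,1) p1@(4,1) p2@(1,3) -> at (3,0): 0 [-], cum=0
Step 1: p0@ESC p1@ESC p2@(0,3) -> at (3,0): 0 [-], cum=0
Step 2: p0@ESC p1@ESC p2@(0,2) -> at (3,0): 0 [-], cum=0
Step 3: p0@ESC p1@ESC p2@(0,1) -> at (3,0): 0 [-], cum=0
Step 4: p0@ESC p1@ESC p2@ESC -> at (3,0): 0 [-], cum=0
Total visits = 0

Answer: 0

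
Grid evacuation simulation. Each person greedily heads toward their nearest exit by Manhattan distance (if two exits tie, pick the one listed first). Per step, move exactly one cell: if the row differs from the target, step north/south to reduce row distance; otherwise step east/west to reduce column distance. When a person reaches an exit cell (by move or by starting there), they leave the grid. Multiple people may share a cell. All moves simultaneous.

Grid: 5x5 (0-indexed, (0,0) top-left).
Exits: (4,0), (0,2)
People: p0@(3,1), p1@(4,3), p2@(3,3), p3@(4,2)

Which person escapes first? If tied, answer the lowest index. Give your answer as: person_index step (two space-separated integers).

Answer: 0 2

Derivation:
Step 1: p0:(3,1)->(4,1) | p1:(4,3)->(4,2) | p2:(3,3)->(4,3) | p3:(4,2)->(4,1)
Step 2: p0:(4,1)->(4,0)->EXIT | p1:(4,2)->(4,1) | p2:(4,3)->(4,2) | p3:(4,1)->(4,0)->EXIT
Step 3: p0:escaped | p1:(4,1)->(4,0)->EXIT | p2:(4,2)->(4,1) | p3:escaped
Step 4: p0:escaped | p1:escaped | p2:(4,1)->(4,0)->EXIT | p3:escaped
Exit steps: [2, 3, 4, 2]
First to escape: p0 at step 2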